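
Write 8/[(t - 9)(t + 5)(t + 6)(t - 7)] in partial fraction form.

Using Heaviside cover-up: (2/105)/(t - 9) + (1/21)/(t + 5) - (8/195)/(t + 6) - (1/39)/(t - 7)


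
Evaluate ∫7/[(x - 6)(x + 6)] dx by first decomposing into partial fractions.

Decompose: 7/[(x - 6)(x + 6)] = (7/12)/(x - 6) - (7/12)/(x + 6). Integrate each term: (7/12) ln|(x - 6)| - (7/12) ln|(x + 6)| + C


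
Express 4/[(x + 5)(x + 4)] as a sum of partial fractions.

4/(x + 5)(x + 4) = P/(x + 5) + Q/(x + 4). P = 4/(-5 + 4) = -4, Q = 4/(-4 + 5) = 4
Result: -4/(x + 5) + 4/(x + 4)


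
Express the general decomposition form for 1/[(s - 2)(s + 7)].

Distinct linear factors: P/(s - 2) + Q/(s + 7)


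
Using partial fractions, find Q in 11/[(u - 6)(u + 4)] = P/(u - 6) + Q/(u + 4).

Cover-up at u = -4: Q = 11/(-4 - 6) = -11/10


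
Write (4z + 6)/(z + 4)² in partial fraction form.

(4z + 6) = P(z + 4) + Q. At z = -4: Q = 4·(-4) + 6 = -10. Coeff of z: P = 4
Result: 4/(z + 4) - 10/(z + 4)²


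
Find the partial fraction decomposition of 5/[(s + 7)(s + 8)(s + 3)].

Using cover-up method: A = -5/4, B = 1, C = 1/4
Result: (-5/4)/(s + 7) + 1/(s + 8) + (1/4)/(s + 3)


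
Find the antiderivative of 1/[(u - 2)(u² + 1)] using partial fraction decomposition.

Cover-up at u=2: P = 1/(2²+1) = 1/5. Coeff matching: Q = -1/5, R = -2/5. Decomposition: (1/5)/(u - 2) - ((1/5)u + 2/5)/(u² + 1). Integrate: linear → ln, quadratic → (1/2)ln + arctan: (1/5) ln|(u - 2)| - (1/10) ln(u² + 1) - (2/5) arctan(u) + C


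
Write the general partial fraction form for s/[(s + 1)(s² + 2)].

Linear + irreducible quadratic: P/(s + 1) + (Qs + R)/(s² + 2)


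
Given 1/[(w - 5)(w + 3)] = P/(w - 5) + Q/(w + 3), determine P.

Cover-up at w = 5: P = 1/(5 + 3) = 1/8


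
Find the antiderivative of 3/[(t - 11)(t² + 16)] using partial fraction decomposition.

Cover-up at t=11: α = 3/(11²+16) = 3/137. Coeff matching: β = -3/137, γ = -33/137. Decomposition: (3/137)/(t - 11) - ((3/137)t + 33/137)/(t² + 16). Integrate: linear → ln, quadratic → (1/2)ln + arctan: (3/137) ln|(t - 11)| - (3/274) ln(t² + 16) - (33/548) arctan(t/4) + C


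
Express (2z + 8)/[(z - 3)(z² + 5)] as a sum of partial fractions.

At z=3: A = (2·3 + 8)/(3² + 5) = 1. B = -A = -1, C = 2 - 3·A = -1
Result: 1/(z - 3) - (z + 1)/(z² + 5)


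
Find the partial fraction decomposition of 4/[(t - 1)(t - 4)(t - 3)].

Using cover-up method: A = 2/3, B = 4/3, C = -2
Result: (2/3)/(t - 1) + (4/3)/(t - 4) - 2/(t - 3)


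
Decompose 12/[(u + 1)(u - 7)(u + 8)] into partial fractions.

Using cover-up method: α = -3/14, β = 1/10, γ = 4/35
Result: (-3/14)/(u + 1) + (1/10)/(u - 7) + (4/35)/(u + 8)


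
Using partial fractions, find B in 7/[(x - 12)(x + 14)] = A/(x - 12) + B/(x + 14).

Cover-up at x = -14: B = 7/(-14 - 12) = -7/26


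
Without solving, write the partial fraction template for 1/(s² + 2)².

Repeated quadratic factor: (As + B)/(s² + 2) + (Cs + D)/(s² + 2)²


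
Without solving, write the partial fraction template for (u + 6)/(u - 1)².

Repeated linear factor: A/(u - 1) + B/(u - 1)²


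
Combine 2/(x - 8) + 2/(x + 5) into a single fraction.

Common denominator (x - 8)(x + 5). Numerator: 2(x + 5) + 2(x - 8) = (2x + 10) + (2x - 16) = 4x - 6
Result: (4x - 6)/[(x - 8)(x + 5)]


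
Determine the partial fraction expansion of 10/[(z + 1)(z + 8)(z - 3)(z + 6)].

Using Heaviside cover-up: (-1/14)/(z + 1) - (5/77)/(z + 8) + (5/198)/(z - 3) + (1/9)/(z + 6)


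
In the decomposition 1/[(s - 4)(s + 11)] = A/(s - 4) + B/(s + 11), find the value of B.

Cover-up at s = -11: B = 1/(-11 - 4) = -1/15


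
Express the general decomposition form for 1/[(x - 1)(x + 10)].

Distinct linear factors: α/(x - 1) + β/(x + 10)


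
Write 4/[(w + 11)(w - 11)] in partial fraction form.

4/(w + 11)(w - 11) = A/(w + 11) + B/(w - 11). A = 4/(-11 - 11) = -2/11, B = 4/(11 + 11) = 2/11
Result: (-2/11)/(w + 11) + (2/11)/(w - 11)


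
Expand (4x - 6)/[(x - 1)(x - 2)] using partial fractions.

At x=1: α = (4·1 - 6)/(1 - 2) = 2. At x=2: β = (4·2 - 6)/(2 - 1) = 2
Result: 2/(x - 1) + 2/(x - 2)


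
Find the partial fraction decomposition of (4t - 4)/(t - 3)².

(4t - 4) = A(t - 3) + B. At t = 3: B = 4·3 - 4 = 8. Coeff of t: A = 4
Result: 4/(t - 3) + 8/(t - 3)²


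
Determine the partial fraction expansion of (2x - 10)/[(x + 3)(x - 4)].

At x=-3: α = (2·(-3) - 10)/(-3 - 4) = 16/7. At x=4: β = (2·4 - 10)/(4 + 3) = -2/7
Result: (16/7)/(x + 3) - (2/7)/(x - 4)


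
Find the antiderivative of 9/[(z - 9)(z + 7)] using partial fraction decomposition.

Decompose: 9/[(z - 9)(z + 7)] = (9/16)/(z - 9) - (9/16)/(z + 7). Integrate each term: (9/16) ln|(z - 9)| - (9/16) ln|(z + 7)| + C


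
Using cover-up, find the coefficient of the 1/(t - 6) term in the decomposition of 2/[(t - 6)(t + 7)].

Cover (t - 6), set t=6: 2/((t + 7) at t=6) = 2/(13) = 2/13


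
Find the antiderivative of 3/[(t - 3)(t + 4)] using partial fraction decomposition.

Decompose: 3/[(t - 3)(t + 4)] = (3/7)/(t - 3) - (3/7)/(t + 4). Integrate each term: (3/7) ln|(t - 3)| - (3/7) ln|(t + 4)| + C


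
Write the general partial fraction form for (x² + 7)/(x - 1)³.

Repeated linear factor (power 3): P/(x - 1) + Q/(x - 1)² + R/(x - 1)³


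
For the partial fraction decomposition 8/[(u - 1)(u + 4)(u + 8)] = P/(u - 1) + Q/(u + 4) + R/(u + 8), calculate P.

Cover-up at u = 1: P = 8/[(1 + 4)(1 + 8)] = 8/[(5)(9)] = 8/45


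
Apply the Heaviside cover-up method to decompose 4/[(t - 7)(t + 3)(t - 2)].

Cover (t - 7), t=7: A = 4/[(7 + 3)(7 - 2)] = 2/25. Cover (t + 3), t=-3: B = 4/[(-3 - 7)(-3 - 2)] = 2/25. Cover (t - 2), t=2: C = 4/[(2 - 7)(2 + 3)] = -4/25.
Result: (2/25)/(t - 7) + (2/25)/(t + 3) - (4/25)/(t - 2)


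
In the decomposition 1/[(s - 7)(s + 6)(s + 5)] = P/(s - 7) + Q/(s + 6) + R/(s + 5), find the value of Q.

Cover-up at s = -6: Q = 1/[(-6 - 7)(-6 + 5)] = 1/[(-13)(-1)] = 1/13


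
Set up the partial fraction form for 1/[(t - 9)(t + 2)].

Distinct linear factors: α/(t - 9) + β/(t + 2)


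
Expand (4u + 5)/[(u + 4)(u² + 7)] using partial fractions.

At u=-4: A = (4·(-4) + 5)/((-4)² + 7) = -11/23. B = -A = 11/23, C = 4 - (-4)·A = 48/23
Result: (-11/23)/(u + 4) + ((11/23)u + 48/23)/(u² + 7)


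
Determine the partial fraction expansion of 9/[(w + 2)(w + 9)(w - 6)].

Using cover-up method: α = -9/56, β = 3/35, γ = 3/40
Result: (-9/56)/(w + 2) + (3/35)/(w + 9) + (3/40)/(w - 6)


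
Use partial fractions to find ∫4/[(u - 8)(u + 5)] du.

Decompose: 4/[(u - 8)(u + 5)] = (4/13)/(u - 8) - (4/13)/(u + 5). Integrate each term: (4/13) ln|(u - 8)| - (4/13) ln|(u + 5)| + C


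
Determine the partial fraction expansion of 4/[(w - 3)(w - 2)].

4/(w - 3)(w - 2) = A/(w - 3) + B/(w - 2). A = 4/(3 - 2) = 4, B = 4/(2 - 3) = -4
Result: 4/(w - 3) - 4/(w - 2)


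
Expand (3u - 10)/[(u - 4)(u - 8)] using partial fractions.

At u=4: α = (3·4 - 10)/(4 - 8) = -1/2. At u=8: β = (3·8 - 10)/(8 - 4) = 7/2
Result: (-1/2)/(u - 4) + (7/2)/(u - 8)


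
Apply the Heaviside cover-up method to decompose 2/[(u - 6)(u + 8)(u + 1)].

Cover (u - 6), u=6: α = 2/[(6 + 8)(6 + 1)] = 1/49. Cover (u + 8), u=-8: β = 2/[(-8 - 6)(-8 + 1)] = 1/49. Cover (u + 1), u=-1: γ = 2/[(-1 - 6)(-1 + 8)] = -2/49.
Result: (1/49)/(u - 6) + (1/49)/(u + 8) - (2/49)/(u + 1)


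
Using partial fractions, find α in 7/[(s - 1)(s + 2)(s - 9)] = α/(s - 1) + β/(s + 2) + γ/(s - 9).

Cover-up at s = 1: α = 7/[(1 + 2)(1 - 9)] = 7/[(3)(-8)] = -7/24


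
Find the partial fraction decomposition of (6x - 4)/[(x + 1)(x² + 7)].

At x=-1: A = (6·(-1) - 4)/((-1)² + 7) = -5/4. B = -A = 5/4, C = 6 - (-1)·A = 19/4
Result: (-5/4)/(x + 1) + ((5/4)x + 19/4)/(x² + 7)


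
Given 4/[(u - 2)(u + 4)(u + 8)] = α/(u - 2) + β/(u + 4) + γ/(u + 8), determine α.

Cover-up at u = 2: α = 4/[(2 + 4)(2 + 8)] = 4/[(6)(10)] = 4/60 = 1/15


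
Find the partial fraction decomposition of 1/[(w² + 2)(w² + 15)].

Coefficient matching gives A = C = 0, B = 1/(15-2) = 1/13, D = -B = -1/13
Result: (1/13)/(w² + 2) - (1/13)/(w² + 15)


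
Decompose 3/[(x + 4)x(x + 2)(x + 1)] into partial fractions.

Using Heaviside cover-up: (-1/8)/(x + 4) + (3/8)/x + (3/4)/(x + 2) - 1/(x + 1)


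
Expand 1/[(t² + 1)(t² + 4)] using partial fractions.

Coefficient matching gives α = γ = 0, β = 1/(4-1) = 1/3, δ = -β = -1/3
Result: (1/3)/(t² + 1) - (1/3)/(t² + 4)


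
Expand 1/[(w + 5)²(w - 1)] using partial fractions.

Cover-up at w=1: R = 1/(1 + 5)² = 1/36. Cover-up at w=-5: Q = 1/(-5 - 1) = -1/6. Comparing w² coeff: P = -R = -1/36
Result: (-1/36)/(w + 5) - (1/6)/(w + 5)² + (1/36)/(w - 1)


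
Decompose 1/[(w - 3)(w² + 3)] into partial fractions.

Cover-up at w = 3: A = 1/(3² + 3) = 1/12. Then B = -A = -1/12, C = -A·(0 + 3) = -1/4
Result: (1/12)/(w - 3) - ((1/12)w + 1/4)/(w² + 3)


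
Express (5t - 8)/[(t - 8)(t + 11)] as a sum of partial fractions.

At t=8: α = (5·8 - 8)/(8 + 11) = 32/19. At t=-11: β = (5·(-11) - 8)/(-11 - 8) = 63/19
Result: (32/19)/(t - 8) + (63/19)/(t + 11)


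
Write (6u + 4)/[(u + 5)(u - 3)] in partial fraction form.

At u=-5: A = (6·(-5) + 4)/(-5 - 3) = 13/4. At u=3: B = (6·3 + 4)/(3 + 5) = 11/4
Result: (13/4)/(u + 5) + (11/4)/(u - 3)


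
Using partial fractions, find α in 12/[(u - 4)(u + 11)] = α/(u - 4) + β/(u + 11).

Cover-up at u = 4: α = 12/(4 + 11) = 12/15 = 4/5


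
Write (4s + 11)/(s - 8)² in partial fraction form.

(4s + 11) = α(s - 8) + β. At s = 8: β = 4·8 + 11 = 43. Coeff of s: α = 4
Result: 4/(s - 8) + 43/(s - 8)²


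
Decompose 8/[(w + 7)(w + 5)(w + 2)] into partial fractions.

Using cover-up method: α = 4/5, β = -4/3, γ = 8/15
Result: (4/5)/(w + 7) - (4/3)/(w + 5) + (8/15)/(w + 2)


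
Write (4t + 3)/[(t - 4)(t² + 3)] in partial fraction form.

At t=4: A = (4·4 + 3)/(4² + 3) = 1. B = -A = -1, C = 4 - 4·A = 0
Result: 1/(t - 4) - (t)/(t² + 3)


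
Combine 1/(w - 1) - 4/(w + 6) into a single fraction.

Common denominator (w - 1)(w + 6). Numerator: 1(w + 6) - 4(w - 1) = (w + 6) - (4w - 4) = -3w + 10
Result: (-3w + 10)/[(w - 1)(w + 6)]


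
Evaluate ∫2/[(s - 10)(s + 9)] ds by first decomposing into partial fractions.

Decompose: 2/[(s - 10)(s + 9)] = (2/19)/(s - 10) - (2/19)/(s + 9). Integrate each term: (2/19) ln|(s - 10)| - (2/19) ln|(s + 9)| + C


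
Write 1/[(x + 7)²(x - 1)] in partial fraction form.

Cover-up at x=1: γ = 1/(1 + 7)² = 1/64. Cover-up at x=-7: β = 1/(-7 - 1) = -1/8. Comparing x² coeff: α = -γ = -1/64
Result: (-1/64)/(x + 7) - (1/8)/(x + 7)² + (1/64)/(x - 1)


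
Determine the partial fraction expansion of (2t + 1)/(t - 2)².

(2t + 1) = P(t - 2) + Q. At t = 2: Q = 2·2 + 1 = 5. Coeff of t: P = 2
Result: 2/(t - 2) + 5/(t - 2)²


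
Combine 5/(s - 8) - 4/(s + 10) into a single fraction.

Common denominator (s - 8)(s + 10). Numerator: 5(s + 10) - 4(s - 8) = (5s + 50) - (4s - 32) = s + 82
Result: (s + 82)/[(s - 8)(s + 10)]


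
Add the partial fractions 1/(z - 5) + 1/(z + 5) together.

Common denominator (z - 5)(z + 5). Numerator: 1(z + 5) + 1(z - 5) = (z + 5) + (z - 5) = 2z
Result: (2z)/[(z - 5)(z + 5)]


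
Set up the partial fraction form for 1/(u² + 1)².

Repeated quadratic factor: (αu + β)/(u² + 1) + (γu + δ)/(u² + 1)²


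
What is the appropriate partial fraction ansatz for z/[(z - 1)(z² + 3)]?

Linear + irreducible quadratic: P/(z - 1) + (Qz + R)/(z² + 3)


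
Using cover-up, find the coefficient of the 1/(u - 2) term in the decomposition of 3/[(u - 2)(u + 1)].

Cover (u - 2), set u=2: 3/((u + 1) at u=2) = 3/(3) = 1


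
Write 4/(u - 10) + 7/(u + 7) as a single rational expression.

Common denominator (u - 10)(u + 7). Numerator: 4(u + 7) + 7(u - 10) = (4u + 28) + (7u - 70) = 11u - 42
Result: (11u - 42)/[(u - 10)(u + 7)]


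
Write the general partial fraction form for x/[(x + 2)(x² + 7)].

Linear + irreducible quadratic: A/(x + 2) + (Bx + C)/(x² + 7)


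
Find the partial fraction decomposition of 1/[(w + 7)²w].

Cover-up at w=0: C = 1/(0 + 7)² = 1/49. Cover-up at w=-7: B = 1/(-7 - 0) = -1/7. Comparing w² coeff: A = -C = -1/49
Result: (-1/49)/(w + 7) - (1/7)/(w + 7)² + (1/49)/w


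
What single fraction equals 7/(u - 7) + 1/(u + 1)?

Common denominator (u - 7)(u + 1). Numerator: 7(u + 1) + 1(u - 7) = (7u + 7) + (u - 7) = 8u
Result: (8u)/[(u - 7)(u + 1)]


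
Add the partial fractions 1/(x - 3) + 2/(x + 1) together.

Common denominator (x - 3)(x + 1). Numerator: 1(x + 1) + 2(x - 3) = (x + 1) + (2x - 6) = 3x - 5
Result: (3x - 5)/[(x - 3)(x + 1)]


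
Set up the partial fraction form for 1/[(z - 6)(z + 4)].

Distinct linear factors: A/(z - 6) + B/(z + 4)


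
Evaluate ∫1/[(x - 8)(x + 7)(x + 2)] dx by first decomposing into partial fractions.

Cover-up: P = 1/150, Q = 1/75, R = -1/50. Decomposition: (1/150)/(x - 8) + (1/75)/(x + 7) - (1/50)/(x + 2). Integrate each term: (1/150) ln|(x - 8)| + (1/75) ln|(x + 7)| - (1/50) ln|(x + 2)| + C


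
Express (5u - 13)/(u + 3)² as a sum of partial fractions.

(5u - 13) = A(u + 3) + B. At u = -3: B = 5·(-3) - 13 = -28. Coeff of u: A = 5
Result: 5/(u + 3) - 28/(u + 3)²


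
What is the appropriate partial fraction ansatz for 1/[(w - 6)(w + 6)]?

Distinct linear factors: P/(w - 6) + Q/(w + 6)


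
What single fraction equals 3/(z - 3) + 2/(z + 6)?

Common denominator (z - 3)(z + 6). Numerator: 3(z + 6) + 2(z - 3) = (3z + 18) + (2z - 6) = 5z + 12
Result: (5z + 12)/[(z - 3)(z + 6)]


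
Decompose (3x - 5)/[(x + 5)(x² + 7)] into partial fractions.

At x=-5: α = (3·(-5) - 5)/((-5)² + 7) = -5/8. β = -α = 5/8, γ = 3 - (-5)·α = -1/8
Result: (-5/8)/(x + 5) + ((5/8)x - 1/8)/(x² + 7)


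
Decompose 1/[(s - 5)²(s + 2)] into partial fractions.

Cover-up at s=-2: γ = 1/(-2 - 5)² = 1/49. Cover-up at s=5: β = 1/(5 + 2) = 1/7. Comparing s² coeff: α = -γ = -1/49
Result: (-1/49)/(s - 5) + (1/7)/(s - 5)² + (1/49)/(s + 2)


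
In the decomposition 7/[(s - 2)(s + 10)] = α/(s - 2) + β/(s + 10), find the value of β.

Cover-up at s = -10: β = 7/(-10 - 2) = -7/12


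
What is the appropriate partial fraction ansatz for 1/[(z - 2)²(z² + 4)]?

Repeated linear + quadratic: P/(z - 2) + Q/(z - 2)² + (Rz + S)/(z² + 4)


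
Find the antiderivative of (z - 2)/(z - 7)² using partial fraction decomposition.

Decompose: P = 1, Q = 1·7 - 2 = 5, so (z - 2)/(z - 7)² = 1/(z - 7) + 5/(z - 7)². Integrate: ∫ P/(z - 7) dz = ln|(z - 7)|; ∫ Q/(z - 7)² dz = -5/(z - 7). Sum: ln|(z - 7)| - 5/(z - 7) + C


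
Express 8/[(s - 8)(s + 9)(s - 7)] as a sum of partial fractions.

Using cover-up method: A = 8/17, B = 1/34, C = -1/2
Result: (8/17)/(s - 8) + (1/34)/(s + 9) - (1/2)/(s - 7)


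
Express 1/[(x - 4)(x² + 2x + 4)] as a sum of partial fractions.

Cover-up at x = 4: A = 1/(4² + 2·4 + 4) = 1/28. Then B = -A = -1/28, C = -A·(2 + 4) = -3/14
Result: (1/28)/(x - 4) - ((1/28)x + 3/14)/(x² + 2x + 4)


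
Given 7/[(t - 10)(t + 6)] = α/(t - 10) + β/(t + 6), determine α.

Cover-up at t = 10: α = 7/(10 + 6) = 7/16


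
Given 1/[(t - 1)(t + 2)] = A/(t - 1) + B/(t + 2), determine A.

Cover-up at t = 1: A = 1/(1 + 2) = 1/3


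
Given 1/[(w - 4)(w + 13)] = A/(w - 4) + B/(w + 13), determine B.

Cover-up at w = -13: B = 1/(-13 - 4) = -1/17


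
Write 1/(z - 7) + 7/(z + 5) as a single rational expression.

Common denominator (z - 7)(z + 5). Numerator: 1(z + 5) + 7(z - 7) = (z + 5) + (7z - 49) = 8z - 44
Result: (8z - 44)/[(z - 7)(z + 5)]


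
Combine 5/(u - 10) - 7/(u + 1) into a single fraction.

Common denominator (u - 10)(u + 1). Numerator: 5(u + 1) - 7(u - 10) = (5u + 5) - (7u - 70) = -2u + 75
Result: (-2u + 75)/[(u - 10)(u + 1)]


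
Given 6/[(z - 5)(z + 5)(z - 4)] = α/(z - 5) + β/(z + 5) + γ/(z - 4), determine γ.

Cover-up at z = 4: γ = 6/[(4 - 5)(4 + 5)] = 6/[(-1)(9)] = -6/9 = -2/3


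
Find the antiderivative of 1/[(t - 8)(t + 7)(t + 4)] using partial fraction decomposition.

Cover-up: P = 1/180, Q = 1/45, R = -1/36. Decomposition: (1/180)/(t - 8) + (1/45)/(t + 7) - (1/36)/(t + 4). Integrate each term: (1/180) ln|(t - 8)| + (1/45) ln|(t + 7)| - (1/36) ln|(t + 4)| + C


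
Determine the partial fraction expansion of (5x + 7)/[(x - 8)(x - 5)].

At x=8: A = (5·8 + 7)/(8 - 5) = 47/3. At x=5: B = (5·5 + 7)/(5 - 8) = -32/3
Result: (47/3)/(x - 8) - (32/3)/(x - 5)


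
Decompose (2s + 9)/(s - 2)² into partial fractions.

(2s + 9) = A(s - 2) + B. At s = 2: B = 2·2 + 9 = 13. Coeff of s: A = 2
Result: 2/(s - 2) + 13/(s - 2)²


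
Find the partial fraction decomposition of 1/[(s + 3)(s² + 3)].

Cover-up at s = -3: α = 1/((-3)² + 3) = 1/12. Then β = -α = -1/12, γ = -α·(0 - 3) = 1/4
Result: (1/12)/(s + 3) - ((1/12)s - 1/4)/(s² + 3)


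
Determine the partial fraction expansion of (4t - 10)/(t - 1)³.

(4t - 10) = A(t - 1)² + B(t - 1) + C. At t = 1: C = 4·1 - 10 = -6. Coefficients: A = 0, B = 4
Result: 4/(t - 1)² - 6/(t - 1)³


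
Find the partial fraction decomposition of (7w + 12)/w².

(7w + 12) = Pw + Q. At w = 0: Q = 7·0 + 12 = 12. Coeff of w: P = 7
Result: 7/w + 12/w²


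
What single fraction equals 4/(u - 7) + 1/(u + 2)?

Common denominator (u - 7)(u + 2). Numerator: 4(u + 2) + 1(u - 7) = (4u + 8) + (u - 7) = 5u + 1
Result: (5u + 1)/[(u - 7)(u + 2)]


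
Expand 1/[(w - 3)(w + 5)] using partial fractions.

1/(w - 3)(w + 5) = α/(w - 3) + β/(w + 5). α = 1/(3 + 5) = 1/8, β = 1/(-5 - 3) = -1/8
Result: (1/8)/(w - 3) - (1/8)/(w + 5)


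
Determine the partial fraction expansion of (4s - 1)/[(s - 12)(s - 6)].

At s=12: A = (4·12 - 1)/(12 - 6) = 47/6. At s=6: B = (4·6 - 1)/(6 - 12) = -23/6
Result: (47/6)/(s - 12) - (23/6)/(s - 6)


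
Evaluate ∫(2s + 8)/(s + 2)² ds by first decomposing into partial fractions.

Decompose: P = 2, Q = 2·(-2) + 8 = 4, so (2s + 8)/(s + 2)² = 2/(s + 2) + 4/(s + 2)². Integrate: ∫ P/(s + 2) ds = 2 ln|(s + 2)|; ∫ Q/(s + 2)² ds = -4/(s + 2). Sum: 2 ln|(s + 2)| - 4/(s + 2) + C


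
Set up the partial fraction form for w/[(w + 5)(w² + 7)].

Linear + irreducible quadratic: α/(w + 5) + (βw + γ)/(w² + 7)


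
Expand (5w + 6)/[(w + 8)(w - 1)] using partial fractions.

At w=-8: A = (5·(-8) + 6)/(-8 - 1) = 34/9. At w=1: B = (5·1 + 6)/(1 + 8) = 11/9
Result: (34/9)/(w + 8) + (11/9)/(w - 1)


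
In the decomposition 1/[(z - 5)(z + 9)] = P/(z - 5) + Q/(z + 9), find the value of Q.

Cover-up at z = -9: Q = 1/(-9 - 5) = -1/14


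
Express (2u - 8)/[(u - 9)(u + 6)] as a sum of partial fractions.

At u=9: A = (2·9 - 8)/(9 + 6) = 2/3. At u=-6: B = (2·(-6) - 8)/(-6 - 9) = 4/3
Result: (2/3)/(u - 9) + (4/3)/(u + 6)


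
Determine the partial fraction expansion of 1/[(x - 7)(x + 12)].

1/(x - 7)(x + 12) = A/(x - 7) + B/(x + 12). A = 1/(7 + 12) = 1/19, B = 1/(-12 - 7) = -1/19
Result: (1/19)/(x - 7) - (1/19)/(x + 12)


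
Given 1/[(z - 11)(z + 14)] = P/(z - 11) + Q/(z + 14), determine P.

Cover-up at z = 11: P = 1/(11 + 14) = 1/25


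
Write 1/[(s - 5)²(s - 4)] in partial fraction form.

Cover-up at s=4: γ = 1/(4 - 5)² = 1. Cover-up at s=5: β = 1/(5 - 4) = 1. Comparing s² coeff: α = -γ = -1
Result: -1/(s - 5) + 1/(s - 5)² + 1/(s - 4)


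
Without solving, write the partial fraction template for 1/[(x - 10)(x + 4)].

Distinct linear factors: A/(x - 10) + B/(x + 4)


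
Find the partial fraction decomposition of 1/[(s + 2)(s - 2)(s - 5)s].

Using Heaviside cover-up: (-1/56)/(s + 2) - (1/24)/(s - 2) + (1/105)/(s - 5) + (1/20)/s


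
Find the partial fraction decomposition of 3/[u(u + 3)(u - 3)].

Using cover-up method: P = -1/3, Q = 1/6, R = 1/6
Result: (-1/3)/u + (1/6)/(u + 3) + (1/6)/(u - 3)


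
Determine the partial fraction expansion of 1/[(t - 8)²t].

Cover-up at t=0: C = 1/(0 - 8)² = 1/64. Cover-up at t=8: B = 1/(8 - 0) = 1/8. Comparing t² coeff: A = -C = -1/64
Result: (-1/64)/(t - 8) + (1/8)/(t - 8)² + (1/64)/t


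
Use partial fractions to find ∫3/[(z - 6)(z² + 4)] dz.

Cover-up at z=6: P = 3/(6²+4) = 3/40. Coeff matching: Q = -3/40, R = -9/20. Decomposition: (3/40)/(z - 6) - ((3/40)z + 9/20)/(z² + 4). Integrate: linear → ln, quadratic → (1/2)ln + arctan: (3/40) ln|(z - 6)| - (3/80) ln(z² + 4) - (9/40) arctan(z/2) + C


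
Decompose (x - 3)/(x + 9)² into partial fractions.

(x - 3) = A(x + 9) + B. At x = -9: B = 1·(-9) - 3 = -12. Coeff of x: A = 1
Result: 1/(x + 9) - 12/(x + 9)²


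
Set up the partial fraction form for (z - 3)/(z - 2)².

Repeated linear factor: α/(z - 2) + β/(z - 2)²


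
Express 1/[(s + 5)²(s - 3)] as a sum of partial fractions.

Cover-up at s=3: γ = 1/(3 + 5)² = 1/64. Cover-up at s=-5: β = 1/(-5 - 3) = -1/8. Comparing s² coeff: α = -γ = -1/64
Result: (-1/64)/(s + 5) - (1/8)/(s + 5)² + (1/64)/(s - 3)


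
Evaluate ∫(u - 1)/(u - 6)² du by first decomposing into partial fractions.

Decompose: P = 1, Q = 1·6 - 1 = 5, so (u - 1)/(u - 6)² = 1/(u - 6) + 5/(u - 6)². Integrate: ∫ P/(u - 6) du = ln|(u - 6)|; ∫ Q/(u - 6)² du = -5/(u - 6). Sum: ln|(u - 6)| - 5/(u - 6) + C


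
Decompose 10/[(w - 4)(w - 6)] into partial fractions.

10/(w - 4)(w - 6) = P/(w - 4) + Q/(w - 6). P = 10/(4 - 6) = -5, Q = 10/(6 - 4) = 5
Result: -5/(w - 4) + 5/(w - 6)


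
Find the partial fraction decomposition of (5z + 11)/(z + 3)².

(5z + 11) = P(z + 3) + Q. At z = -3: Q = 5·(-3) + 11 = -4. Coeff of z: P = 5
Result: 5/(z + 3) - 4/(z + 3)²


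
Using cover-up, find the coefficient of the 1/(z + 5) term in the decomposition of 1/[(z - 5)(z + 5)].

Cover (z + 5), set z=-5: 1/((z - 5) at z=-5) = 1/(-10) = -1/10


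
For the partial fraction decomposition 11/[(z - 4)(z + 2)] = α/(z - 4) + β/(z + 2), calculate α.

Cover-up at z = 4: α = 11/(4 + 2) = 11/6


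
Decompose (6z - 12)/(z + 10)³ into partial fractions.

(6z - 12) = P(z + 10)² + Q(z + 10) + R. At z = -10: R = 6·(-10) - 12 = -72. Coefficients: P = 0, Q = 6
Result: 6/(z + 10)² - 72/(z + 10)³


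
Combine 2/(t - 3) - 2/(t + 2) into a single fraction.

Common denominator (t - 3)(t + 2). Numerator: 2(t + 2) - 2(t - 3) = (2t + 4) - (2t - 6) = 10
Result: (10)/[(t - 3)(t + 2)]


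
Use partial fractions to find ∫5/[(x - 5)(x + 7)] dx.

Decompose: 5/[(x - 5)(x + 7)] = (5/12)/(x - 5) - (5/12)/(x + 7). Integrate each term: (5/12) ln|(x - 5)| - (5/12) ln|(x + 7)| + C


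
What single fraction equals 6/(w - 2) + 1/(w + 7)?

Common denominator (w - 2)(w + 7). Numerator: 6(w + 7) + 1(w - 2) = (6w + 42) + (w - 2) = 7w + 40
Result: (7w + 40)/[(w - 2)(w + 7)]


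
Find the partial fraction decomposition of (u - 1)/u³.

(u - 1) = Au² + Bu + C. At u = 0: C = 1·0 - 1 = -1. Coefficients: A = 0, B = 1
Result: 1/u² - 1/u³


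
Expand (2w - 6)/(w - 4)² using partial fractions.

(2w - 6) = P(w - 4) + Q. At w = 4: Q = 2·4 - 6 = 2. Coeff of w: P = 2
Result: 2/(w - 4) + 2/(w - 4)²


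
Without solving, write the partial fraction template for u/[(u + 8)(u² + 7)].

Linear + irreducible quadratic: P/(u + 8) + (Qu + R)/(u² + 7)


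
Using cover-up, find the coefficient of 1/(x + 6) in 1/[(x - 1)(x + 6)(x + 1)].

Cover (x + 6), set x=-6: 1/[(-6 - 1)(-6 + 1)] = 1/35


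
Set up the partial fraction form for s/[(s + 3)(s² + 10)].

Linear + irreducible quadratic: α/(s + 3) + (βs + γ)/(s² + 10)


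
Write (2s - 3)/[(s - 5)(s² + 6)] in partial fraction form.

At s=5: P = (2·5 - 3)/(5² + 6) = 7/31. Q = -P = -7/31, R = 2 - 5·P = 27/31
Result: (7/31)/(s - 5) - ((7/31)s - 27/31)/(s² + 6)


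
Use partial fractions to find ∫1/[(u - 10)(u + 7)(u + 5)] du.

Cover-up: α = 1/255, β = 1/34, γ = -1/30. Decomposition: (1/255)/(u - 10) + (1/34)/(u + 7) - (1/30)/(u + 5). Integrate each term: (1/255) ln|(u - 10)| + (1/34) ln|(u + 7)| - (1/30) ln|(u + 5)| + C


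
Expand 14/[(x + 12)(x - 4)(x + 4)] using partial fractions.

Using cover-up method: P = 7/64, Q = 7/64, R = -7/32
Result: (7/64)/(x + 12) + (7/64)/(x - 4) - (7/32)/(x + 4)


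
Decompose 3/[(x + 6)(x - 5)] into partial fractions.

3/(x + 6)(x - 5) = α/(x + 6) + β/(x - 5). α = 3/(-6 - 5) = -3/11, β = 3/(5 + 6) = 3/11
Result: (-3/11)/(x + 6) + (3/11)/(x - 5)


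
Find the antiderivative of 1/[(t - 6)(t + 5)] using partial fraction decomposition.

Decompose: 1/[(t - 6)(t + 5)] = (1/11)/(t - 6) - (1/11)/(t + 5). Integrate each term: (1/11) ln|(t - 6)| - (1/11) ln|(t + 5)| + C


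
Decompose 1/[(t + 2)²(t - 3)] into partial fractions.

Cover-up at t=3: γ = 1/(3 + 2)² = 1/25. Cover-up at t=-2: β = 1/(-2 - 3) = -1/5. Comparing t² coeff: α = -γ = -1/25
Result: (-1/25)/(t + 2) - (1/5)/(t + 2)² + (1/25)/(t - 3)


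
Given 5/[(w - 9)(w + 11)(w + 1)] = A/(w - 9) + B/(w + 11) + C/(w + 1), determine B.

Cover-up at w = -11: B = 5/[(-11 - 9)(-11 + 1)] = 5/[(-20)(-10)] = 5/200 = 1/40


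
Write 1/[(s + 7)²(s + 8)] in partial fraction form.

Cover-up at s=-8: C = 1/(-8 + 7)² = 1. Cover-up at s=-7: B = 1/(-7 + 8) = 1. Comparing s² coeff: A = -C = -1
Result: -1/(s + 7) + 1/(s + 7)² + 1/(s + 8)


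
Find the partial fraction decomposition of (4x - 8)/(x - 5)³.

(4x - 8) = P(x - 5)² + Q(x - 5) + R. At x = 5: R = 4·5 - 8 = 12. Coefficients: P = 0, Q = 4
Result: 4/(x - 5)² + 12/(x - 5)³


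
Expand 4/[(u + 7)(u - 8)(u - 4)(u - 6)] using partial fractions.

Using Heaviside cover-up: (-4/2145)/(u + 7) + (1/30)/(u - 8) + (1/22)/(u - 4) - (1/13)/(u - 6)


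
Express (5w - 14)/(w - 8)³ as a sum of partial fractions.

(5w - 14) = A(w - 8)² + B(w - 8) + C. At w = 8: C = 5·8 - 14 = 26. Coefficients: A = 0, B = 5
Result: 5/(w - 8)² + 26/(w - 8)³


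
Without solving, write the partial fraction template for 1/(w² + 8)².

Repeated quadratic factor: (Pw + Q)/(w² + 8) + (Rw + S)/(w² + 8)²


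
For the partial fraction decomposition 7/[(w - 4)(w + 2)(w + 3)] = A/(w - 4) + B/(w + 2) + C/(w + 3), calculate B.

Cover-up at w = -2: B = 7/[(-2 - 4)(-2 + 3)] = 7/[(-6)(1)] = -7/6


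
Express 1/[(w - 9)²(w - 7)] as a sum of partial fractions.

Cover-up at w=7: C = 1/(7 - 9)² = 1/4. Cover-up at w=9: B = 1/(9 - 7) = 1/2. Comparing w² coeff: A = -C = -1/4
Result: (-1/4)/(w - 9) + (1/2)/(w - 9)² + (1/4)/(w - 7)


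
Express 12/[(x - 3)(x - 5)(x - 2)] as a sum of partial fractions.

Using cover-up method: A = -6, B = 2, C = 4
Result: -6/(x - 3) + 2/(x - 5) + 4/(x - 2)


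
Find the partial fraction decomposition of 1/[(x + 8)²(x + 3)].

Cover-up at x=-3: R = 1/(-3 + 8)² = 1/25. Cover-up at x=-8: Q = 1/(-8 + 3) = -1/5. Comparing x² coeff: P = -R = -1/25
Result: (-1/25)/(x + 8) - (1/5)/(x + 8)² + (1/25)/(x + 3)


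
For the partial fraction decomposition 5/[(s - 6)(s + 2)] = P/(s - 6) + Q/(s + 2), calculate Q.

Cover-up at s = -2: Q = 5/(-2 - 6) = -5/8


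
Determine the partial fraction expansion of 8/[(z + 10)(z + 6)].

8/(z + 10)(z + 6) = P/(z + 10) + Q/(z + 6). P = 8/(-10 + 6) = -2, Q = 8/(-6 + 10) = 2
Result: -2/(z + 10) + 2/(z + 6)


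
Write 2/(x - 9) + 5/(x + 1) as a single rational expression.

Common denominator (x - 9)(x + 1). Numerator: 2(x + 1) + 5(x - 9) = (2x + 2) + (5x - 45) = 7x - 43
Result: (7x - 43)/[(x - 9)(x + 1)]


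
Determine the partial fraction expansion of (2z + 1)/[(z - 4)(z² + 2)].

At z=4: α = (2·4 + 1)/(4² + 2) = 1/2. β = -α = -1/2, γ = 2 - 4·α = 0
Result: (1/2)/(z - 4) - ((1/2)z)/(z² + 2)


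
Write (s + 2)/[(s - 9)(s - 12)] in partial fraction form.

At s=9: A = (1·9 + 2)/(9 - 12) = -11/3. At s=12: B = (1·12 + 2)/(12 - 9) = 14/3
Result: (-11/3)/(s - 9) + (14/3)/(s - 12)


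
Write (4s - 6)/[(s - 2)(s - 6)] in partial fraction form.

At s=2: P = (4·2 - 6)/(2 - 6) = -1/2. At s=6: Q = (4·6 - 6)/(6 - 2) = 9/2
Result: (-1/2)/(s - 2) + (9/2)/(s - 6)


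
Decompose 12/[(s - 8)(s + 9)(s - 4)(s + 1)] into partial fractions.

Using Heaviside cover-up: (1/51)/(s - 8) - (3/442)/(s + 9) - (3/65)/(s - 4) + (1/30)/(s + 1)


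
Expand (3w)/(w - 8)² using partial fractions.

(3w) = P(w - 8) + Q. At w = 8: Q = 3·8 + 0 = 24. Coeff of w: P = 3
Result: 3/(w - 8) + 24/(w - 8)²


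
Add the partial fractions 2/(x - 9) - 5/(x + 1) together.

Common denominator (x - 9)(x + 1). Numerator: 2(x + 1) - 5(x - 9) = (2x + 2) - (5x - 45) = -3x + 47
Result: (-3x + 47)/[(x - 9)(x + 1)]


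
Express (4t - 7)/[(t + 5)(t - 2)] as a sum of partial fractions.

At t=-5: α = (4·(-5) - 7)/(-5 - 2) = 27/7. At t=2: β = (4·2 - 7)/(2 + 5) = 1/7
Result: (27/7)/(t + 5) + (1/7)/(t - 2)


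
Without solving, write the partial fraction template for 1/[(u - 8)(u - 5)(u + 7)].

Three distinct linear factors: A/(u - 8) + B/(u - 5) + C/(u + 7)


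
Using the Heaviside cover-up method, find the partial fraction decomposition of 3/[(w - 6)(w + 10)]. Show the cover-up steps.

Cover (w - 6): set w=6, get A = 3/(6 + 10) = 3/16. Cover (w + 10): set w=-10, get B = 3/(-10 - 6) = -3/16.
Result: (3/16)/(w - 6) - (3/16)/(w + 10)


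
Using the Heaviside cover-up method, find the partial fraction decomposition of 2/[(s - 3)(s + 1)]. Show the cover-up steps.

Cover (s - 3): set s=3, get P = 2/(3 + 1) = 1/2. Cover (s + 1): set s=-1, get Q = 2/(-1 - 3) = -1/2.
Result: (1/2)/(s - 3) - (1/2)/(s + 1)


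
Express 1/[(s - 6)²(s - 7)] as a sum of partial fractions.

Cover-up at s=7: C = 1/(7 - 6)² = 1. Cover-up at s=6: B = 1/(6 - 7) = -1. Comparing s² coeff: A = -C = -1
Result: -1/(s - 6) - 1/(s - 6)² + 1/(s - 7)


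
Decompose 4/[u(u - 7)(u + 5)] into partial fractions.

Using cover-up method: P = -4/35, Q = 1/21, R = 1/15
Result: (-4/35)/u + (1/21)/(u - 7) + (1/15)/(u + 5)


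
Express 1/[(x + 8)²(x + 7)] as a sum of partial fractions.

Cover-up at x=-7: C = 1/(-7 + 8)² = 1. Cover-up at x=-8: B = 1/(-8 + 7) = -1. Comparing x² coeff: A = -C = -1
Result: -1/(x + 8) - 1/(x + 8)² + 1/(x + 7)


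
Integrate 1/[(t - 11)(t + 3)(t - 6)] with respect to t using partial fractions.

Cover-up: α = 1/70, β = 1/126, γ = -1/45. Decomposition: (1/70)/(t - 11) + (1/126)/(t + 3) - (1/45)/(t - 6). Integrate each term: (1/70) ln|(t - 11)| + (1/126) ln|(t + 3)| - (1/45) ln|(t - 6)| + C


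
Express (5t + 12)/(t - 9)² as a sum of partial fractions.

(5t + 12) = A(t - 9) + B. At t = 9: B = 5·9 + 12 = 57. Coeff of t: A = 5
Result: 5/(t - 9) + 57/(t - 9)²


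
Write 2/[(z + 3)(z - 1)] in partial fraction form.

2/(z + 3)(z - 1) = A/(z + 3) + B/(z - 1). A = 2/(-3 - 1) = -1/2, B = 2/(1 + 3) = 1/2
Result: (-1/2)/(z + 3) + (1/2)/(z - 1)


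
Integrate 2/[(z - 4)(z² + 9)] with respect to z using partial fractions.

Cover-up at z=4: A = 2/(4²+9) = 2/25. Coeff matching: B = -2/25, C = -8/25. Decomposition: (2/25)/(z - 4) - ((2/25)z + 8/25)/(z² + 9). Integrate: linear → ln, quadratic → (1/2)ln + arctan: (2/25) ln|(z - 4)| - (1/25) ln(z² + 9) - (8/75) arctan(z/3) + C


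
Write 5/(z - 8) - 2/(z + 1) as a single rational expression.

Common denominator (z - 8)(z + 1). Numerator: 5(z + 1) - 2(z - 8) = (5z + 5) - (2z - 16) = 3z + 21
Result: (3z + 21)/[(z - 8)(z + 1)]


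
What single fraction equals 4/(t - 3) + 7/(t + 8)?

Common denominator (t - 3)(t + 8). Numerator: 4(t + 8) + 7(t - 3) = (4t + 32) + (7t - 21) = 11t + 11
Result: (11t + 11)/[(t - 3)(t + 8)]


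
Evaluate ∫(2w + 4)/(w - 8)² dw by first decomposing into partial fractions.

Decompose: α = 2, β = 2·8 + 4 = 20, so (2w + 4)/(w - 8)² = 2/(w - 8) + 20/(w - 8)². Integrate: ∫ α/(w - 8) dw = 2 ln|(w - 8)|; ∫ β/(w - 8)² dw = -20/(w - 8). Sum: 2 ln|(w - 8)| - 20/(w - 8) + C


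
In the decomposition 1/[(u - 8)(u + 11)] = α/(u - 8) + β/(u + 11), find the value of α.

Cover-up at u = 8: α = 1/(8 + 11) = 1/19


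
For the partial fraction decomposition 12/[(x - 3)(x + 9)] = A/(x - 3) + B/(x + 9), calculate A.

Cover-up at x = 3: A = 12/(3 + 9) = 12/12 = 1


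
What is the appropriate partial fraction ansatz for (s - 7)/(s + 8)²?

Repeated linear factor: A/(s + 8) + B/(s + 8)²


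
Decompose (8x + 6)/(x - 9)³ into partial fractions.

(8x + 6) = P(x - 9)² + Q(x - 9) + R. At x = 9: R = 8·9 + 6 = 78. Coefficients: P = 0, Q = 8
Result: 8/(x - 9)² + 78/(x - 9)³


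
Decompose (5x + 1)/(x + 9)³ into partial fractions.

(5x + 1) = P(x + 9)² + Q(x + 9) + R. At x = -9: R = 5·(-9) + 1 = -44. Coefficients: P = 0, Q = 5
Result: 5/(x + 9)² - 44/(x + 9)³


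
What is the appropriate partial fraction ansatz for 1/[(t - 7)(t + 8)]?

Distinct linear factors: P/(t - 7) + Q/(t + 8)


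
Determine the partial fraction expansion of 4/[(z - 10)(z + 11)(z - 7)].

Using cover-up method: A = 4/63, B = 2/189, C = -2/27
Result: (4/63)/(z - 10) + (2/189)/(z + 11) - (2/27)/(z - 7)


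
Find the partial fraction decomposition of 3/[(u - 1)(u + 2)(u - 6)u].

Using Heaviside cover-up: (-1/5)/(u - 1) - (1/16)/(u + 2) + (1/80)/(u - 6) + (1/4)/u


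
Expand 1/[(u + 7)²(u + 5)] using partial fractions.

Cover-up at u=-5: C = 1/(-5 + 7)² = 1/4. Cover-up at u=-7: B = 1/(-7 + 5) = -1/2. Comparing u² coeff: A = -C = -1/4
Result: (-1/4)/(u + 7) - (1/2)/(u + 7)² + (1/4)/(u + 5)


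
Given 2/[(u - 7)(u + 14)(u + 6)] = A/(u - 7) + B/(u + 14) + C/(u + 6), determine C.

Cover-up at u = -6: C = 2/[(-6 - 7)(-6 + 14)] = 2/[(-13)(8)] = -2/104 = -1/52


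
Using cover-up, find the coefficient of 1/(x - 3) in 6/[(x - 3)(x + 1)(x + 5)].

Cover (x - 3), set x=3: 6/[(3 + 1)(3 + 5)] = 3/16


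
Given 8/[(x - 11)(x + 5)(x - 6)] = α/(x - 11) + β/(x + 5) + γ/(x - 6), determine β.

Cover-up at x = -5: β = 8/[(-5 - 11)(-5 - 6)] = 8/[(-16)(-11)] = 8/176 = 1/22


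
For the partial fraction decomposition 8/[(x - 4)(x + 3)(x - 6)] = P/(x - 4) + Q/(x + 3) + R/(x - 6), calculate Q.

Cover-up at x = -3: Q = 8/[(-3 - 4)(-3 - 6)] = 8/[(-7)(-9)] = 8/63


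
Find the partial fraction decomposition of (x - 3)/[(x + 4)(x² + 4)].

At x=-4: α = (1·(-4) - 3)/((-4)² + 4) = -7/20. β = -α = 7/20, γ = 1 - (-4)·α = -2/5
Result: (-7/20)/(x + 4) + ((7/20)x - 2/5)/(x² + 4)


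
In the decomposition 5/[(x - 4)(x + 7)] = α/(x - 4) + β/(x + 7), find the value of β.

Cover-up at x = -7: β = 5/(-7 - 4) = -5/11


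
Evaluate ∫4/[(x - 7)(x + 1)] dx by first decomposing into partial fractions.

Decompose: 4/[(x - 7)(x + 1)] = (1/2)/(x - 7) - (1/2)/(x + 1). Integrate each term: (1/2) ln|(x - 7)| - (1/2) ln|(x + 1)| + C


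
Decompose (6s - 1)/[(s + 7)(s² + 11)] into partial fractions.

At s=-7: P = (6·(-7) - 1)/((-7)² + 11) = -43/60. Q = -P = 43/60, R = 6 - (-7)·P = 59/60
Result: (-43/60)/(s + 7) + ((43/60)s + 59/60)/(s² + 11)


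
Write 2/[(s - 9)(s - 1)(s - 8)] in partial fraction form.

Using cover-up method: A = 1/4, B = 1/28, C = -2/7
Result: (1/4)/(s - 9) + (1/28)/(s - 1) - (2/7)/(s - 8)


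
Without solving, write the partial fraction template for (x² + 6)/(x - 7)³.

Repeated linear factor (power 3): α/(x - 7) + β/(x - 7)² + γ/(x - 7)³


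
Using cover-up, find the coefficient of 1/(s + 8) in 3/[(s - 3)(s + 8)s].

Cover (s + 8), set s=-8: 3/[(-8 - 3)(-8 - 0)] = 3/88


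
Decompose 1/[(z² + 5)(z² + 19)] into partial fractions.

Coefficient matching gives P = R = 0, Q = 1/(19-5) = 1/14, S = -Q = -1/14
Result: (1/14)/(z² + 5) - (1/14)/(z² + 19)


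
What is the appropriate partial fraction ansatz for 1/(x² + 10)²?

Repeated quadratic factor: (Px + Q)/(x² + 10) + (Rx + S)/(x² + 10)²


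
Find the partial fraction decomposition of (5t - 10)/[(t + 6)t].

At t=-6: α = (5·(-6) - 10)/(-6 - 0) = 20/3. At t=0: β = (5·0 - 10)/(0 + 6) = -5/3
Result: (20/3)/(t + 6) - (5/3)/t


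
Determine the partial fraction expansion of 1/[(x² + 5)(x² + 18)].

Coefficient matching gives P = R = 0, Q = 1/(18-5) = 1/13, S = -Q = -1/13
Result: (1/13)/(x² + 5) - (1/13)/(x² + 18)


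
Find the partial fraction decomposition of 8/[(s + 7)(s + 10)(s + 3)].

Using cover-up method: P = -2/3, Q = 8/21, R = 2/7
Result: (-2/3)/(s + 7) + (8/21)/(s + 10) + (2/7)/(s + 3)


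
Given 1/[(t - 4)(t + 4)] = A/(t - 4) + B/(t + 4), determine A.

Cover-up at t = 4: A = 1/(4 + 4) = 1/8


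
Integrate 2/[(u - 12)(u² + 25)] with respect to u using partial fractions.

Cover-up at u=12: α = 2/(12²+25) = 2/169. Coeff matching: β = -2/169, γ = -24/169. Decomposition: (2/169)/(u - 12) - ((2/169)u + 24/169)/(u² + 25). Integrate: linear → ln, quadratic → (1/2)ln + arctan: (2/169) ln|(u - 12)| - (1/169) ln(u² + 25) - (24/845) arctan(u/5) + C


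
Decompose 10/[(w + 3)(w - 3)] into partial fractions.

10/(w + 3)(w - 3) = P/(w + 3) + Q/(w - 3). P = 10/(-3 - 3) = -5/3, Q = 10/(3 + 3) = 5/3
Result: (-5/3)/(w + 3) + (5/3)/(w - 3)


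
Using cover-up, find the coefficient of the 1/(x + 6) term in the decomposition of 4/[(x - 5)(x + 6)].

Cover (x + 6), set x=-6: 4/((x - 5) at x=-6) = 4/(-11) = -4/11


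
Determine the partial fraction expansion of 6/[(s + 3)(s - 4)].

6/(s + 3)(s - 4) = P/(s + 3) + Q/(s - 4). P = 6/(-3 - 4) = -6/7, Q = 6/(4 + 3) = 6/7
Result: (-6/7)/(s + 3) + (6/7)/(s - 4)


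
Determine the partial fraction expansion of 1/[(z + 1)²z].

Cover-up at z=0: γ = 1/(0 + 1)² = 1. Cover-up at z=-1: β = 1/(-1 - 0) = -1. Comparing z² coeff: α = -γ = -1
Result: -1/(z + 1) - 1/(z + 1)² + 1/z


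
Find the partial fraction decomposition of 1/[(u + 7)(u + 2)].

1/(u + 7)(u + 2) = A/(u + 7) + B/(u + 2). A = 1/(-7 + 2) = -1/5, B = 1/(-2 + 7) = 1/5
Result: (-1/5)/(u + 7) + (1/5)/(u + 2)


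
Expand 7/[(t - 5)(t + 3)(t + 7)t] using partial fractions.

Using Heaviside cover-up: (7/480)/(t - 5) + (7/96)/(t + 3) - (1/48)/(t + 7) - (1/15)/t


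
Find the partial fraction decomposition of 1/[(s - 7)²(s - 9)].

Cover-up at s=9: γ = 1/(9 - 7)² = 1/4. Cover-up at s=7: β = 1/(7 - 9) = -1/2. Comparing s² coeff: α = -γ = -1/4
Result: (-1/4)/(s - 7) - (1/2)/(s - 7)² + (1/4)/(s - 9)


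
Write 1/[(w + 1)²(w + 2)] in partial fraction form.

Cover-up at w=-2: C = 1/(-2 + 1)² = 1. Cover-up at w=-1: B = 1/(-1 + 2) = 1. Comparing w² coeff: A = -C = -1
Result: -1/(w + 1) + 1/(w + 1)² + 1/(w + 2)


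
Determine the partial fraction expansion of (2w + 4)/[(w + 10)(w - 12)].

At w=-10: A = (2·(-10) + 4)/(-10 - 12) = 8/11. At w=12: B = (2·12 + 4)/(12 + 10) = 14/11
Result: (8/11)/(w + 10) + (14/11)/(w - 12)


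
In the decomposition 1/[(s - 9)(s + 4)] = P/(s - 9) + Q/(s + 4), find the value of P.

Cover-up at s = 9: P = 1/(9 + 4) = 1/13


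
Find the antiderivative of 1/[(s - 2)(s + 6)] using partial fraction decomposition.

Decompose: 1/[(s - 2)(s + 6)] = (1/8)/(s - 2) - (1/8)/(s + 6). Integrate each term: (1/8) ln|(s - 2)| - (1/8) ln|(s + 6)| + C


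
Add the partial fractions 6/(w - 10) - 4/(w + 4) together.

Common denominator (w - 10)(w + 4). Numerator: 6(w + 4) - 4(w - 10) = (6w + 24) - (4w - 40) = 2w + 64
Result: (2w + 64)/[(w - 10)(w + 4)]


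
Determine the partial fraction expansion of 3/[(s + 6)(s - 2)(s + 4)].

Using cover-up method: P = 3/16, Q = 1/16, R = -1/4
Result: (3/16)/(s + 6) + (1/16)/(s - 2) - (1/4)/(s + 4)


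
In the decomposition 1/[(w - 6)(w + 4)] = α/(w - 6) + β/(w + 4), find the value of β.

Cover-up at w = -4: β = 1/(-4 - 6) = -1/10
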